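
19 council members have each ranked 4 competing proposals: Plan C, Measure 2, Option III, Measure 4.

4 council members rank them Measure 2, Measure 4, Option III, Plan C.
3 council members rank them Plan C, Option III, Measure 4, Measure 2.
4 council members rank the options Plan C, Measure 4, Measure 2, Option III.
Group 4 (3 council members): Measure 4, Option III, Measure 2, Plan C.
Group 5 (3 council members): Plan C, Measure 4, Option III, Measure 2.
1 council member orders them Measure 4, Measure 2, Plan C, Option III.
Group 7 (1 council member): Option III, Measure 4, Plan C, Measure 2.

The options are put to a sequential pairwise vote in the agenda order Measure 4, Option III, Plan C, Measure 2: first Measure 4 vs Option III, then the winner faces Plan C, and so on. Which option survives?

Round 1: Measure 4 vs Option III — 15–4, Measure 4 advances.
Round 2: Measure 4 vs Plan C — 9–10, Plan C advances.
Round 3: Plan C vs Measure 2 — 11–8, Plan C advances.
The agenda winner is Plan C.

Plan C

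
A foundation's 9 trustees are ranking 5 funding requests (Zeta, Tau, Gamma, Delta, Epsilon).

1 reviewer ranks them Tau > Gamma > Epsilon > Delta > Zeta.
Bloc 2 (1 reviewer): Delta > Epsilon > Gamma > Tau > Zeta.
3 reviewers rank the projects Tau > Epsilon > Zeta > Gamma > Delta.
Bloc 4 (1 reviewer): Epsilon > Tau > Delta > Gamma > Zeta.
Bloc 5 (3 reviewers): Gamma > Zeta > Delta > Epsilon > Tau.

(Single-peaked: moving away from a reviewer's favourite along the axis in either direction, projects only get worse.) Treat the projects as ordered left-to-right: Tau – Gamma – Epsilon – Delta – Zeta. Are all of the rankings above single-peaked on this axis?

no

Axis positions: Tau=1, Gamma=2, Epsilon=3, Delta=4, Zeta=5.
Bloc 1 (peak Tau at position 1): ranking walks positions 1-2-3-4-5, expanding outward from the peak — single-peaked.
Bloc 2 (peak Delta at position 4): ranking walks positions 4-3-2-1-5, expanding outward from the peak — single-peaked.
Bloc 3: ranking walks positions 1-3-5-2-4; Epsilon is ranked above Gamma even though Gamma lies between Epsilon and the peak Tau on the axis — preferences dip and rise again. Not single-peaked.
Bloc 4: ranking walks positions 3-1-4-2-5; Tau is ranked above Gamma even though Gamma lies between Tau and the peak Epsilon on the axis — preferences dip and rise again. Not single-peaked.
Bloc 5: ranking walks positions 2-5-4-3-1; Zeta is ranked above Epsilon even though Epsilon lies between Zeta and the peak Gamma on the axis — preferences dip and rise again. Not single-peaked.
Bloc 3 violates single-peakedness, so the profile is not single-peaked on this axis.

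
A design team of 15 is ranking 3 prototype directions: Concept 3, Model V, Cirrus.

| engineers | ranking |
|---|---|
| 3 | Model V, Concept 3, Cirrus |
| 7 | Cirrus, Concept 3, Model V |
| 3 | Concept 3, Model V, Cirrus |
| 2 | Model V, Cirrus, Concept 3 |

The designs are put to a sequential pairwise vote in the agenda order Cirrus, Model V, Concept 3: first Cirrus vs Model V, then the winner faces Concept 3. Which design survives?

Round 1: Cirrus vs Model V — 7–8, Model V advances.
Round 2: Model V vs Concept 3 — 5–10, Concept 3 advances.
Concept 3 survives the agenda.

Concept 3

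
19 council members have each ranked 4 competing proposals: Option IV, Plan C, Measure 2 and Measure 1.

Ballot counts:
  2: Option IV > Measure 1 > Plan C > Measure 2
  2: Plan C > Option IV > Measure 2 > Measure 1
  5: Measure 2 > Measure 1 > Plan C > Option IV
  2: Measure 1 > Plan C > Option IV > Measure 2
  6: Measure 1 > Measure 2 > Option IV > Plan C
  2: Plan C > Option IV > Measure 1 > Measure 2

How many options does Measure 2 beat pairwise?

Measure 2 against each rival (19 council members):
Measure 2–Option IV: Measure 2 11–8.
Measure 2 vs Plan C: Measure 2, 11–8.
Measure 2 vs Measure 1: Measure 2 preferred on 2+5 = 7 ballots; Measure 1 wins 12–7.
Measure 2 beats Option IV, Plan C; loses to Measure 1 — 2 pairwise wins.

2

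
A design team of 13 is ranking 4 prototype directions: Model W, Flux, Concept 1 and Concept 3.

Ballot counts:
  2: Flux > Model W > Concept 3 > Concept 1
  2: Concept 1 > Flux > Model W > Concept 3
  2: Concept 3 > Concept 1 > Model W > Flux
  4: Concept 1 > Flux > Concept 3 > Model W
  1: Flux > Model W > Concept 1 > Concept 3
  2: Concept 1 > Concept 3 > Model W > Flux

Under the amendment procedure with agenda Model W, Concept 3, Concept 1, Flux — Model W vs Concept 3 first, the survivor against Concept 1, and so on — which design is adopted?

Round 1: Model W vs Concept 3 — 5–8, Concept 3 advances.
Round 2: Concept 3 vs Concept 1 — 4–9, Concept 1 advances.
Round 3: Concept 1 vs Flux — 10–3, Concept 1 advances.
Concept 1 survives the agenda.

Concept 1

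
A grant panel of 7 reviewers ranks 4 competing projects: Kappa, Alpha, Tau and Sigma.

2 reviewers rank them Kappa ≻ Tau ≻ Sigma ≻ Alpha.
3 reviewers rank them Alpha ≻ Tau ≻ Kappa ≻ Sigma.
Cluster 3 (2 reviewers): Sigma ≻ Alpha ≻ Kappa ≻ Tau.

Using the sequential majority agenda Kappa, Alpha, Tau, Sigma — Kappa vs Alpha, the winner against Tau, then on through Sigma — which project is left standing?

Round 1: Kappa vs Alpha — 2–5, Alpha advances.
Round 2: Alpha vs Tau — 5–2, Alpha advances.
Round 3: Alpha vs Sigma — 3–4, Sigma advances.
The agenda winner is Sigma.

Sigma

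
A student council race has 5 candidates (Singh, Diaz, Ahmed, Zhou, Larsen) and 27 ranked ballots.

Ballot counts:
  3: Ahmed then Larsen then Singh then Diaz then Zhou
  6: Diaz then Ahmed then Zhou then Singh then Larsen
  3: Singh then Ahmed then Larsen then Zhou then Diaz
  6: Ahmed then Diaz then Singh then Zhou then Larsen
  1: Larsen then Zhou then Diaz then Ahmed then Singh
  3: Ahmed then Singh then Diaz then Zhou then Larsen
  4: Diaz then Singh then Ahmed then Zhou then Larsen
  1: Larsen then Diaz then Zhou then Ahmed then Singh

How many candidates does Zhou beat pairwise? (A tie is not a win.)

1

Zhou against each rival (27 voters):
Zhou vs Singh: Singh wins 19–8.
Zhou vs Diaz: 3+1 = 4 for Zhou, 23 for Diaz — Diaz by 23–4.
Zhou–Ahmed: Ahmed 25–2.
Zhou vs Larsen: Zhou preferred on 6+6+3+4 = 19 ballots; Zhou wins 19–8.
Zhou beats Larsen; loses to Singh, Diaz, Ahmed — 1 pairwise win.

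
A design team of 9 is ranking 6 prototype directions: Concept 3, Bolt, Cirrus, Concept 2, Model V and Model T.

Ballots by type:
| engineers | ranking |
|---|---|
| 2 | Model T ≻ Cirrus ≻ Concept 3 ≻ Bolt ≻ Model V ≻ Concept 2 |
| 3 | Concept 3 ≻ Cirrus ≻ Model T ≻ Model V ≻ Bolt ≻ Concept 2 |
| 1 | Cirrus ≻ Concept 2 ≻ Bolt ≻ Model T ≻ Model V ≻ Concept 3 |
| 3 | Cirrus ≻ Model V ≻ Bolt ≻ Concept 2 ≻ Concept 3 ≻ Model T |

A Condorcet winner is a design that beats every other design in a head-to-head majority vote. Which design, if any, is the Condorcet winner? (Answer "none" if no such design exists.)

Cirrus

Pairwise majorities:
Concept 3 vs Bolt: Concept 3 is ranked higher on 2+3 = 5 ballots, Bolt on 4. Concept 3 wins 5–4.
Concept 3 vs Cirrus: 3 to 6, Cirrus.
Concept 3 vs Concept 2: 2+3 = 5 for Concept 3, 4 for Concept 2 — Concept 3 by 5–4.
Concept 3 vs Model V: 5 to 4, Concept 3.
Concept 3 vs Model T: 6 to 3, Concept 3.
Bolt vs Cirrus: 0 for Bolt, 9 for Cirrus — Cirrus by 9–0.
Bolt vs Concept 2: 8 to 1, Bolt.
Bolt vs Model V: 3 to 6, Model V.
Bolt vs Model T: Bolt is ranked higher on 1+3 = 4 ballots, Model T on 5. Model T wins 5–4.
Cirrus vs Concept 2: 2+3+1+3 = 9 for Cirrus, 0 for Concept 2 — Cirrus by 9–0.
Cirrus vs Model V: 2+3+1+3 = 9 for Cirrus, 0 for Model V — Cirrus by 9–0.
Cirrus vs Model T: 7 to 2, Cirrus.
Concept 2 vs Model V: Concept 2 is ranked higher on 1 ballot, Model V on 8. Model V wins 8–1.
Concept 2 vs Model T: 1+3 = 4 for Concept 2, 5 for Model T — Model T by 5–4.
Model V vs Model T: 3 for Model V, 6 for Model T — Model T by 6–3.
Cirrus beats each of Concept 3, Bolt, Concept 2, Model V, Model T — Cirrus is the Condorcet winner.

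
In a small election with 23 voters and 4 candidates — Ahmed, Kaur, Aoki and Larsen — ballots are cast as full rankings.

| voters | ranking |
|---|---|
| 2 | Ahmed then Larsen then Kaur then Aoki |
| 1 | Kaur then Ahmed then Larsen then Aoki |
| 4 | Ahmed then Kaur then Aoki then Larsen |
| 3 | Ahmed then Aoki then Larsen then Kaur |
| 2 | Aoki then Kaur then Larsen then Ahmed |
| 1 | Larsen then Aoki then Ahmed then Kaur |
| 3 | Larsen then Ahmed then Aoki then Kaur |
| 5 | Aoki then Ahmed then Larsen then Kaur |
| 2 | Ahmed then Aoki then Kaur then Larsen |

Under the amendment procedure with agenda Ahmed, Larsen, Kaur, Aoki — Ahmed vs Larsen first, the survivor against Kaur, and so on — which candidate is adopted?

Ahmed

Round 1: Ahmed vs Larsen — 17–6, Ahmed advances.
Round 2: Ahmed vs Kaur — 20–3, Ahmed advances.
Round 3: Ahmed vs Aoki — 15–8, Ahmed advances.
The agenda winner is Ahmed.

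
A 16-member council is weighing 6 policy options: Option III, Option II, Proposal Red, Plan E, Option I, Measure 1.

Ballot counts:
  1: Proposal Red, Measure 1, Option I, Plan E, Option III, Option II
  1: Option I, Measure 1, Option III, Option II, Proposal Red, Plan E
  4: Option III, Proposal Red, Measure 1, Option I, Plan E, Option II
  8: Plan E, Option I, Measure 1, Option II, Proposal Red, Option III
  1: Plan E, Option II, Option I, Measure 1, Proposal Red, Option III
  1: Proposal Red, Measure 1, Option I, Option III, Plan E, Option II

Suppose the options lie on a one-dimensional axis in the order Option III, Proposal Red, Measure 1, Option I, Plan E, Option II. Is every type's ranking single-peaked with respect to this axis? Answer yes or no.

no

Axis positions: Option III=1, Proposal Red=2, Measure 1=3, Option I=4, Plan E=5, Option II=6.
Type 1 (peak Proposal Red at position 2): ranking walks positions 2-3-4-5-1-6, expanding outward from the peak — single-peaked.
Type 2: ranking walks positions 4-3-1-6-2-5; Option III is ranked above Proposal Red even though Proposal Red lies between Option III and the peak Option I on the axis — preferences dip and rise again. Not single-peaked.
Type 3 (peak Option III at position 1): ranking walks positions 1-2-3-4-5-6, expanding outward from the peak — single-peaked.
Type 4 (peak Plan E at position 5): ranking walks positions 5-4-3-6-2-1, expanding outward from the peak — single-peaked.
Type 5 (peak Plan E at position 5): ranking walks positions 5-6-4-3-2-1, expanding outward from the peak — single-peaked.
Type 6 (peak Proposal Red at position 2): ranking walks positions 2-3-4-1-5-6, expanding outward from the peak — single-peaked.
Type 2 violates single-peakedness, so the profile is not single-peaked on this axis.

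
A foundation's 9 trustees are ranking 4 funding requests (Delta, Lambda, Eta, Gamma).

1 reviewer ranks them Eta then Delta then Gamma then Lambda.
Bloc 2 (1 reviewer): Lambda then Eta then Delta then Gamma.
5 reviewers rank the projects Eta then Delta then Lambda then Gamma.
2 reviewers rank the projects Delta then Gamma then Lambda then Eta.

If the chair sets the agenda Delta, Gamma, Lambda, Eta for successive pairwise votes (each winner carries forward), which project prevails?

Eta

Round 1: Delta vs Gamma — 9–0, Delta advances.
Round 2: Delta vs Lambda — 8–1, Delta advances.
Round 3: Delta vs Eta — 2–7, Eta advances.
Eta survives the agenda.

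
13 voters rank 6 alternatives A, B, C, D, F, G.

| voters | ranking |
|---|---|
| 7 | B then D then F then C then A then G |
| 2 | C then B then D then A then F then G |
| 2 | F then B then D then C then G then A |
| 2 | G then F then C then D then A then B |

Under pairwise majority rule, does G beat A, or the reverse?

Ballots ranking G above A: 2 + 2 = 4.
Ballots ranking A above G: 13 − 4 = 9.
A wins the head-to-head 9–4.

A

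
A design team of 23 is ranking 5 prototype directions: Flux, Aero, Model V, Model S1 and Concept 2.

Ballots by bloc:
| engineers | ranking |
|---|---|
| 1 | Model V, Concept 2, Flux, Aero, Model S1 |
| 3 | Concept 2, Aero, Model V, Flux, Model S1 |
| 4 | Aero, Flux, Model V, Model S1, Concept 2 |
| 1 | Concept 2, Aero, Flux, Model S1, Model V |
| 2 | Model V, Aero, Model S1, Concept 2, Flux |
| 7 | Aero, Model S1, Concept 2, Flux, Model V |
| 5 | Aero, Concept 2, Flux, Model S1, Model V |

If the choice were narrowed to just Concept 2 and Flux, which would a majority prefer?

Concept 2

Ballots ranking Concept 2 above Flux: 1 + 3 + 1 + 2 + 7 + 5 = 19.
Ballots ranking Flux above Concept 2: 23 − 19 = 4.
Concept 2 wins the head-to-head 19–4.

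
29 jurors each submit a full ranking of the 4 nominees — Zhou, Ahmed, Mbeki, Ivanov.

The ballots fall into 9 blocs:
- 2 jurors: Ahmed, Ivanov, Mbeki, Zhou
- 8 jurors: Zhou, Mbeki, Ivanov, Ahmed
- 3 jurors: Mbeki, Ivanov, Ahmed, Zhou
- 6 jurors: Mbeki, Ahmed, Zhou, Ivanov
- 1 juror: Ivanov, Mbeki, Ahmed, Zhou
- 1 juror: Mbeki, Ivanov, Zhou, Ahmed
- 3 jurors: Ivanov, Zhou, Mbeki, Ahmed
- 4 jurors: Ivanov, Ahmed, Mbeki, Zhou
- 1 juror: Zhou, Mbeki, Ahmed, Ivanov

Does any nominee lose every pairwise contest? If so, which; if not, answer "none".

Head-to-head results (29 jurors):
Zhou vs Ahmed: 8+1+3+1 = 13 for Zhou, 16 for Ahmed — Ahmed by 16–13.
Zhou vs Mbeki: 12 to 17, Mbeki.
Zhou–Ivanov: Zhou 15–14.
Ahmed–Mbeki: Mbeki 23–6.
Ahmed vs Ivanov: Ivanov wins 20–9.
Mbeki vs Ivanov: Mbeki is ranked higher on 8+3+6+1+1 = 19 ballots, Ivanov on 10. Mbeki wins 19–10.
Each nominee has at least one pairwise win (Zhou beats Ivanov; Ahmed beats Zhou; Mbeki beats Zhou; Ivanov beats Ahmed) — no Condorcet loser.

none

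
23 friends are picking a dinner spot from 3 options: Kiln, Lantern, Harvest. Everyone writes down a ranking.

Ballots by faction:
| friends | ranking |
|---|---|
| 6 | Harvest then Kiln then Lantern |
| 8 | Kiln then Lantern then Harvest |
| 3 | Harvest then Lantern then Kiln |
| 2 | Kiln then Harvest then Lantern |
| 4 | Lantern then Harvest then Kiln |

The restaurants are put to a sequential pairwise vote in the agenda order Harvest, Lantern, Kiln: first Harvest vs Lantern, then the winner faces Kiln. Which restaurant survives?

Kiln

Round 1: Harvest vs Lantern — 11–12, Lantern advances.
Round 2: Lantern vs Kiln — 7–16, Kiln advances.
The agenda winner is Kiln.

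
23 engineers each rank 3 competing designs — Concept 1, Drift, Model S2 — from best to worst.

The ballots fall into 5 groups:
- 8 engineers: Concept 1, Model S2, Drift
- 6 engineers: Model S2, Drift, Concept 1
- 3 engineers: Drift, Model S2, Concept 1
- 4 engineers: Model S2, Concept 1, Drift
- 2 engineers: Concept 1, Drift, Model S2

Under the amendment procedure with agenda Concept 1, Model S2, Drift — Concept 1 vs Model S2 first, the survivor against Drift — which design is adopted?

Model S2

Round 1: Concept 1 vs Model S2 — 10–13, Model S2 advances.
Round 2: Model S2 vs Drift — 18–5, Model S2 advances.
The agenda winner is Model S2.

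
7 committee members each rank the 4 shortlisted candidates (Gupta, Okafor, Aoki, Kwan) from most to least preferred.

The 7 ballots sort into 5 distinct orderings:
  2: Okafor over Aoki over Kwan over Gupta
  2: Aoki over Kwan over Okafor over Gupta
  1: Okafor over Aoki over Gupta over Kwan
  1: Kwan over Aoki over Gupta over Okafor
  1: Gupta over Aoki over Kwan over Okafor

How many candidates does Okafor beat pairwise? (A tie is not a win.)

Okafor against each rival (7 committee members):
Okafor vs Gupta: 2+2+1 = 5 for Okafor, 2 for Gupta — Okafor by 5–2.
Okafor vs Aoki: 3 to 4, Aoki.
Okafor vs Kwan: 2+1 = 3 for Okafor, 4 for Kwan — Kwan by 4–3.
Okafor beats Gupta; loses to Aoki, Kwan — 1 pairwise win.

1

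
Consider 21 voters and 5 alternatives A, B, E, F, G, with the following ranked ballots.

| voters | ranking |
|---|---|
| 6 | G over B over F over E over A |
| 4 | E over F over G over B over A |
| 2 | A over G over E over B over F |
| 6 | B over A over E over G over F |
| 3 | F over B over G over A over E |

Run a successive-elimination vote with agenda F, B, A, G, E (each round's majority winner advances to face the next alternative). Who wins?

Round 1: F vs B — 7–14, B advances.
Round 2: B vs A — 19–2, B advances.
Round 3: B vs G — 9–12, G advances.
Round 4: G vs E — 11–10, G advances.
The agenda winner is G.

G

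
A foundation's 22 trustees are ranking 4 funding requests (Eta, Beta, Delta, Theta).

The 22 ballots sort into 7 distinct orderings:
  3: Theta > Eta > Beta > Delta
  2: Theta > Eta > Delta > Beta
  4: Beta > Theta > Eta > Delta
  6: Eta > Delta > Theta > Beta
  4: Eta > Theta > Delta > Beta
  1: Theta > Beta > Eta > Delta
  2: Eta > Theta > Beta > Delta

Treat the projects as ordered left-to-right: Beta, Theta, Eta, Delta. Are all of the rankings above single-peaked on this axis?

Axis positions: Beta=1, Theta=2, Eta=3, Delta=4.
Cluster 1 (peak Theta at position 2): ranking walks positions 2-3-1-4, expanding outward from the peak — single-peaked.
Cluster 2 (peak Theta at position 2): ranking walks positions 2-3-4-1, expanding outward from the peak — single-peaked.
Cluster 3 (peak Beta at position 1): ranking walks positions 1-2-3-4, expanding outward from the peak — single-peaked.
Cluster 4 (peak Eta at position 3): ranking walks positions 3-4-2-1, expanding outward from the peak — single-peaked.
Cluster 5 (peak Eta at position 3): ranking walks positions 3-2-4-1, expanding outward from the peak — single-peaked.
Cluster 6 (peak Theta at position 2): ranking walks positions 2-1-3-4, expanding outward from the peak — single-peaked.
Cluster 7 (peak Eta at position 3): ranking walks positions 3-2-1-4, expanding outward from the peak — single-peaked.
Every ranking is single-peaked on this axis.

yes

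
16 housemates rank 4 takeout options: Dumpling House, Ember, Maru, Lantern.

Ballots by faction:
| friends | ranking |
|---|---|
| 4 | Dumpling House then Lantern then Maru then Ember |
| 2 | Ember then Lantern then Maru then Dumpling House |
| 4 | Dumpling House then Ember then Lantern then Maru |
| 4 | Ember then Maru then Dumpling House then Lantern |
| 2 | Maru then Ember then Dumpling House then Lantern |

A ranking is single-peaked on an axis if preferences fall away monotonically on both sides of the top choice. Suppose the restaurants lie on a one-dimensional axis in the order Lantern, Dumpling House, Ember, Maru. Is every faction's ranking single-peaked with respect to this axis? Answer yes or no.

no

Axis positions: Lantern=1, Dumpling House=2, Ember=3, Maru=4.
Faction 1: ranking walks positions 2-1-4-3; Maru is ranked above Ember even though Ember lies between Maru and the peak Dumpling House on the axis — preferences dip and rise again. Not single-peaked.
Faction 2: ranking walks positions 3-1-4-2; Lantern is ranked above Dumpling House even though Dumpling House lies between Lantern and the peak Ember on the axis — preferences dip and rise again. Not single-peaked.
Faction 3 (peak Dumpling House at position 2): ranking walks positions 2-3-1-4, expanding outward from the peak — single-peaked.
Faction 4 (peak Ember at position 3): ranking walks positions 3-4-2-1, expanding outward from the peak — single-peaked.
Faction 5 (peak Maru at position 4): ranking walks positions 4-3-2-1, expanding outward from the peak — single-peaked.
Faction 1 violates single-peakedness, so the profile is not single-peaked on this axis.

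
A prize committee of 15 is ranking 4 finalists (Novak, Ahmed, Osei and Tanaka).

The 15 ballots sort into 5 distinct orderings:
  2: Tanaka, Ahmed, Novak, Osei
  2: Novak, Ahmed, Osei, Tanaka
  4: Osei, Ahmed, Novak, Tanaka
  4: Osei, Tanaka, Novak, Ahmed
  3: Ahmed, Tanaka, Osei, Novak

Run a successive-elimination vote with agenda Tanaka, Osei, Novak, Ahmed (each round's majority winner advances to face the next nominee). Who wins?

Round 1: Tanaka vs Osei — 5–10, Osei advances.
Round 2: Osei vs Novak — 11–4, Osei advances.
Round 3: Osei vs Ahmed — 8–7, Osei advances.
The agenda winner is Osei.

Osei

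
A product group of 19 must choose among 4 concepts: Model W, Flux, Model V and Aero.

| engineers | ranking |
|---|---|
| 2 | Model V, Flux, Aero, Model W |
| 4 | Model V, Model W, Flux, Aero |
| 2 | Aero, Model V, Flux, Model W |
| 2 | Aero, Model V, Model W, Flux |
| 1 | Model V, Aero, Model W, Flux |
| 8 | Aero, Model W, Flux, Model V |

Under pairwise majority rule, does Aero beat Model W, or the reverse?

Aero

Ballots ranking Aero above Model W: 2 + 2 + 2 + 1 + 8 = 15.
Ballots ranking Model W above Aero: 19 − 15 = 4.
Aero wins the head-to-head 15–4.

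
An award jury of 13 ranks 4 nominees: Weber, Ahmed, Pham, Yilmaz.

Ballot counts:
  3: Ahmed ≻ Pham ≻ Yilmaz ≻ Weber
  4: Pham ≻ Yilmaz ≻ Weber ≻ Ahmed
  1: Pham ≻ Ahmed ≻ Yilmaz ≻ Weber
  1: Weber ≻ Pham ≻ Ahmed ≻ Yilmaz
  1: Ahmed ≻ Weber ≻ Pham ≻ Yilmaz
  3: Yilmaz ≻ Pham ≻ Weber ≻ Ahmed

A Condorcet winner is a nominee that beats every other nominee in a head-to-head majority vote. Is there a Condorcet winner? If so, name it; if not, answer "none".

Pairwise majorities:
Weber vs Ahmed: Weber preferred on 4+1+3 = 8 ballots; Weber wins 8–5.
Weber vs Pham: 1+1 = 2 for Weber, 11 for Pham — Pham by 11–2.
Weber vs Yilmaz: 2 to 11, Yilmaz.
Ahmed vs Pham: 3+1 = 4 for Ahmed, 9 for Pham — Pham by 9–4.
Ahmed vs Yilmaz: Ahmed preferred on 3+1+1+1 = 6 ballots; Yilmaz wins 7–6.
Pham vs Yilmaz: Pham preferred on 3+4+1+1+1 = 10 ballots; Pham wins 10–3.
Pham wins every pairwise contest, so Pham is the Condorcet winner.

Pham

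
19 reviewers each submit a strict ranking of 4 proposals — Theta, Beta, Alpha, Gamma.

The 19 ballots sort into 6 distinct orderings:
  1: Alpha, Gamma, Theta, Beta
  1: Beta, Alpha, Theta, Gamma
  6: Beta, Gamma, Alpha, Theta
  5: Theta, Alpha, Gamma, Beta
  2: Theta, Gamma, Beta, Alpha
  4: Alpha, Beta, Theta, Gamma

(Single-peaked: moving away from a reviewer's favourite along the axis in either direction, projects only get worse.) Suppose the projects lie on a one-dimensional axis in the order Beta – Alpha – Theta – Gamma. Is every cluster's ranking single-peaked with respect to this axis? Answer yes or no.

Axis positions: Beta=1, Alpha=2, Theta=3, Gamma=4.
Cluster 1: ranking walks positions 2-4-3-1; Gamma is ranked above Theta even though Theta lies between Gamma and the peak Alpha on the axis — preferences dip and rise again. Not single-peaked.
Cluster 2 (peak Beta at position 1): ranking walks positions 1-2-3-4, expanding outward from the peak — single-peaked.
Cluster 3: ranking walks positions 1-4-2-3; Gamma is ranked above Alpha even though Alpha lies between Gamma and the peak Beta on the axis — preferences dip and rise again. Not single-peaked.
Cluster 4 (peak Theta at position 3): ranking walks positions 3-2-4-1, expanding outward from the peak — single-peaked.
Cluster 5: ranking walks positions 3-4-1-2; Beta is ranked above Alpha even though Alpha lies between Beta and the peak Theta on the axis — preferences dip and rise again. Not single-peaked.
Cluster 6 (peak Alpha at position 2): ranking walks positions 2-1-3-4, expanding outward from the peak — single-peaked.
Cluster 1 violates single-peakedness, so the profile is not single-peaked on this axis.

no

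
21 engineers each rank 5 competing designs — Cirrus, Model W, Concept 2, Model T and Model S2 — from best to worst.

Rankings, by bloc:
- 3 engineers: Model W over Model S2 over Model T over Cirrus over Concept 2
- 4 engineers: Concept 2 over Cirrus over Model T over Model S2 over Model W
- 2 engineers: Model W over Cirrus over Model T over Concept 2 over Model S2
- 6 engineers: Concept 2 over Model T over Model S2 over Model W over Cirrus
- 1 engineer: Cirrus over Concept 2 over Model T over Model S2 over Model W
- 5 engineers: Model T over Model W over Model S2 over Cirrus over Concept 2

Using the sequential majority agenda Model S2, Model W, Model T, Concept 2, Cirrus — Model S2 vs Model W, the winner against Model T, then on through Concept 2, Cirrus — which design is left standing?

Round 1: Model S2 vs Model W — 11–10, Model S2 advances.
Round 2: Model S2 vs Model T — 3–18, Model T advances.
Round 3: Model T vs Concept 2 — 10–11, Concept 2 advances.
Round 4: Concept 2 vs Cirrus — 10–11, Cirrus advances.
The agenda winner is Cirrus.

Cirrus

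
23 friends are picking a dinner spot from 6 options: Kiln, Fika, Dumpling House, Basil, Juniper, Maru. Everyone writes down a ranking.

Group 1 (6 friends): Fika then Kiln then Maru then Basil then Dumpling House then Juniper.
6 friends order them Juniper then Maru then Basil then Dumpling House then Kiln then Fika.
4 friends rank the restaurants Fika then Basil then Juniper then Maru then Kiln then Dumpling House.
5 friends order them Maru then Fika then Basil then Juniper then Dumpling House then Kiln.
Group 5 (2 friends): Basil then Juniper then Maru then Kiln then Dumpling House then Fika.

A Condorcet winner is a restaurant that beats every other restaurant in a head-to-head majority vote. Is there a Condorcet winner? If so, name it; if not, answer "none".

none

Check each pair by majority over 23 ballots:
Kiln vs Fika: Fika, 15–8.
Kiln vs Dumpling House: Kiln wins 12–11.
Kiln vs Basil: Basil wins 17–6.
Kiln vs Juniper: Juniper wins 17–6.
Kiln vs Maru: Maru wins 17–6.
Fika vs Dumpling House: Fika, 15–8.
Fika vs Basil: Fika wins 15–8.
Fika–Juniper: Fika 15–8.
Fika vs Maru: Maru, 13–10.
Dumpling House–Basil: Basil 23–0.
Dumpling House vs Juniper: Juniper wins 17–6.
Dumpling House vs Maru: Maru wins 23–0.
Basil vs Juniper: Basil wins 17–6.
Basil vs Maru: Maru, 17–6.
Juniper vs Maru: Juniper, 12–11.
Each restaurant drops at least one matchup (Kiln loses to Fika; Fika loses to Maru; Dumpling House loses to Kiln; Basil loses to Fika; Juniper loses to Fika; Maru loses to Juniper); the cycle Fika > Juniper > Maru > Fika rules out a Condorcet winner.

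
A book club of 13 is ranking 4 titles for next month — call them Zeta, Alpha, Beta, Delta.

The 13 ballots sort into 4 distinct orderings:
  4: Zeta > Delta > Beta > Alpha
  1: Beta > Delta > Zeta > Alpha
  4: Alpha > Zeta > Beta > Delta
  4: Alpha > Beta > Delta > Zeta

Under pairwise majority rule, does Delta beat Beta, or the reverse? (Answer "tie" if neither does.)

Beta

Ballots ranking Delta above Beta: 4.
Ballots ranking Beta above Delta: 13 − 4 = 9.
Beta wins the head-to-head 9–4.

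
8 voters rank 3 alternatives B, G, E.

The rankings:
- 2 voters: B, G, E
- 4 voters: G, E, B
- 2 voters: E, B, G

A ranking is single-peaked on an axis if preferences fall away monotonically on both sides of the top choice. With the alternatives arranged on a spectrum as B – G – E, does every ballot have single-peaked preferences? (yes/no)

Axis positions: B=1, G=2, E=3.
Faction 1 (peak B at position 1): ranking walks positions 1-2-3, expanding outward from the peak — single-peaked.
Faction 2 (peak G at position 2): ranking walks positions 2-3-1, expanding outward from the peak — single-peaked.
Faction 3: ranking walks positions 3-1-2; B is ranked above G even though G lies between B and the peak E on the axis — preferences dip and rise again. Not single-peaked.
Faction 3 violates single-peakedness, so the profile is not single-peaked on this axis.

no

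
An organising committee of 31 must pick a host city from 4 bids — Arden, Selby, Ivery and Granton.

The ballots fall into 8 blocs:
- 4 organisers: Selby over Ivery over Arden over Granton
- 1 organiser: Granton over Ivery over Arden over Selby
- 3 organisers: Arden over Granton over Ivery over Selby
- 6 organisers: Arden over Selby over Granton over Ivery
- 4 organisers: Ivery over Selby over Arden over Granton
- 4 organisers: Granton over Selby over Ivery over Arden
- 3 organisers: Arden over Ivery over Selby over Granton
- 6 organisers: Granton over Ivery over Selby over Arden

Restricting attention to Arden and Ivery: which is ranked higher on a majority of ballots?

Ivery

Ballots ranking Arden above Ivery: 3 + 6 + 3 = 12.
Ballots ranking Ivery above Arden: 31 − 12 = 19.
Ivery wins the head-to-head 19–12.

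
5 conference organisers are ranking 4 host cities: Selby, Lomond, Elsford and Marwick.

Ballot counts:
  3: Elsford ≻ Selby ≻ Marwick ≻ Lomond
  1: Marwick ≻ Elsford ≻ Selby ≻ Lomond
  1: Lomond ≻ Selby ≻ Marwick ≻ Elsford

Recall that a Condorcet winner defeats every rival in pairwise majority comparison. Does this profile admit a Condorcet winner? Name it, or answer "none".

Elsford

Check each pair by majority over 5 ballots:
Selby vs Lomond: 3+1 = 4 for Selby, 1 for Lomond — Selby by 4–1.
Selby–Elsford: Elsford 4–1.
Selby vs Marwick: Selby wins 4–1.
Lomond vs Elsford: Elsford wins 4–1.
Lomond vs Marwick: 1 to 4, Marwick.
Elsford vs Marwick: Elsford preferred on 3 ballots; Elsford wins 3–2.
Elsford defeats every rival head-to-head and is the Condorcet winner.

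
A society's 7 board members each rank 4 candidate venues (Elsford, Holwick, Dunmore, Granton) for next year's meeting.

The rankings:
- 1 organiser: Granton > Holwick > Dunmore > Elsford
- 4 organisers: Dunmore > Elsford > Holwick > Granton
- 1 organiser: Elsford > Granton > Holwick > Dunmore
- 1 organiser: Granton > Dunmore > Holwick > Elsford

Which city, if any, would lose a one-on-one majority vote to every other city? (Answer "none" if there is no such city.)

Granton

Head-to-head results (7 organisers):
Elsford vs Holwick: Elsford wins 5–2.
Elsford vs Dunmore: 1 to 6, Dunmore.
Elsford–Granton: Elsford 5–2.
Holwick vs Dunmore: Dunmore, 5–2.
Holwick vs Granton: Holwick wins 4–3.
Dunmore vs Granton: Dunmore is ranked higher on 4 ballots, Granton on 3. Dunmore wins 4–3.
Only Granton has no wins; Granton is the Condorcet loser.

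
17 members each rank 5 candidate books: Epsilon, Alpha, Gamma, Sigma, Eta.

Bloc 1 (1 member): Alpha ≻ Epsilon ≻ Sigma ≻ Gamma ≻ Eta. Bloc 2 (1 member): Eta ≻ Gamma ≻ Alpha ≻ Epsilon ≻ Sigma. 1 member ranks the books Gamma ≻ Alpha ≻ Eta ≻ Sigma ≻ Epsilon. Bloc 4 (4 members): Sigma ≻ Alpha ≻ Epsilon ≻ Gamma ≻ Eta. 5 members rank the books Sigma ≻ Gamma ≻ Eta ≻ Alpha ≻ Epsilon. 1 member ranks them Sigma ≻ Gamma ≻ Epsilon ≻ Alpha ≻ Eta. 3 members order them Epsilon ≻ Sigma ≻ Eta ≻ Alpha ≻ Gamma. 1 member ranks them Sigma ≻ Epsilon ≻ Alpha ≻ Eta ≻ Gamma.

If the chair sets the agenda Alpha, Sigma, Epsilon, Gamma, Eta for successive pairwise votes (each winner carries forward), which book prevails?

Round 1: Alpha vs Sigma — 3–14, Sigma advances.
Round 2: Sigma vs Epsilon — 12–5, Sigma advances.
Round 3: Sigma vs Gamma — 15–2, Sigma advances.
Round 4: Sigma vs Eta — 15–2, Sigma advances.
Sigma survives the agenda.

Sigma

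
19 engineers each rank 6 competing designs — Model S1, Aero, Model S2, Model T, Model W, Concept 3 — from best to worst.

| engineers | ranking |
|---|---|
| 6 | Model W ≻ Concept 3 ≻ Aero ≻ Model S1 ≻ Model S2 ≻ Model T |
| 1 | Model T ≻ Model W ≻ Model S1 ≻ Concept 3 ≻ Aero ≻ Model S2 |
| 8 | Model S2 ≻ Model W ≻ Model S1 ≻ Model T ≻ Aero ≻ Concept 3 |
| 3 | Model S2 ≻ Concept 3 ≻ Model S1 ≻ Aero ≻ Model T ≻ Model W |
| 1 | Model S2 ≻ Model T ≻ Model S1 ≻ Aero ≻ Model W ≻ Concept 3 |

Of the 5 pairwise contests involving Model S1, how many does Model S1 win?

Model S1 against each rival (19 engineers):
Model S1 vs Aero: Model S1 is ranked higher on 1+8+3+1 = 13 ballots, Aero on 6. Model S1 wins 13–6.
Model S1 vs Model S2: Model S1 is ranked higher on 6+1 = 7 ballots, Model S2 on 12. Model S2 wins 12–7.
Model S1 vs Model T: Model S1 preferred on 6+8+3 = 17 ballots; Model S1 wins 17–2.
Model S1 vs Model W: Model S1 preferred on 3+1 = 4 ballots; Model W wins 15–4.
Model S1–Concept 3: Model S1 10–9.
Model S1 beats Aero, Model T, Concept 3; loses to Model S2, Model W — 3 pairwise wins.

3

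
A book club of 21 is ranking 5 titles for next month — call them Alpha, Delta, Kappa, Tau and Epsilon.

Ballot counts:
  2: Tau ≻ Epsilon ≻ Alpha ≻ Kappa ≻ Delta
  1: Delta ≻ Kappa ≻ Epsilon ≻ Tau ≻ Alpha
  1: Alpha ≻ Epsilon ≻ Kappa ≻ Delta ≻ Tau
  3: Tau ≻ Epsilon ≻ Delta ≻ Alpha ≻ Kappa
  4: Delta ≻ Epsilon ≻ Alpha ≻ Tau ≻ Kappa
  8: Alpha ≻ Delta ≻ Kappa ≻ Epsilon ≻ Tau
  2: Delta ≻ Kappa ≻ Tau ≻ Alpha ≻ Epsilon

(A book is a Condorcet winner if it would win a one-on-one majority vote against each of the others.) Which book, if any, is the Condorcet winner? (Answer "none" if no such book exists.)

Pairwise majorities:
Alpha vs Delta: 2+1+8 = 11 for Alpha, 10 for Delta — Alpha by 11–10.
Alpha vs Kappa: Alpha preferred on 2+1+3+4+8 = 18 ballots; Alpha wins 18–3.
Alpha vs Tau: Alpha preferred on 1+4+8 = 13 ballots; Alpha wins 13–8.
Alpha vs Epsilon: 1+8+2 = 11 for Alpha, 10 for Epsilon — Alpha by 11–10.
Delta vs Kappa: Delta is ranked higher on 1+3+4+8+2 = 18 ballots, Kappa on 3. Delta wins 18–3.
Delta vs Tau: Delta preferred on 1+1+4+8+2 = 16 ballots; Delta wins 16–5.
Delta vs Epsilon: Delta is ranked higher on 1+4+8+2 = 15 ballots, Epsilon on 6. Delta wins 15–6.
Kappa vs Tau: Kappa preferred on 1+1+8+2 = 12 ballots; Kappa wins 12–9.
Kappa vs Epsilon: Kappa preferred on 1+8+2 = 11 ballots; Kappa wins 11–10.
Tau vs Epsilon: Tau is ranked higher on 2+3+2 = 7 ballots, Epsilon on 14. Epsilon wins 14–7.
Alpha defeats every rival head-to-head and is the Condorcet winner.

Alpha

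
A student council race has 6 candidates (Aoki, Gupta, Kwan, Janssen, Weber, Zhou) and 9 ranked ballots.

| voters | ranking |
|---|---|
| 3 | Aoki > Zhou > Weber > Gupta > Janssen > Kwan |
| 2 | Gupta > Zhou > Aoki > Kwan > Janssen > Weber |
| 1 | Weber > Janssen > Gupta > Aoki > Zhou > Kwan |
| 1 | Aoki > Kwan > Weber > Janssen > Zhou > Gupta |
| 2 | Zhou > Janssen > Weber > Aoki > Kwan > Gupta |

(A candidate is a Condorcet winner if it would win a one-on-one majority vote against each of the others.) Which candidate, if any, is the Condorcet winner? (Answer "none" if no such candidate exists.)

Aoki

Head-to-head results (9 voters):
Aoki vs Gupta: Aoki preferred on 3+1+2 = 6 ballots; Aoki wins 6–3.
Aoki vs Kwan: Aoki is ranked higher on 3+2+1+1+2 = 9 ballots, Kwan on 0. Aoki wins 9–0.
Aoki vs Janssen: Aoki is ranked higher on 3+2+1 = 6 ballots, Janssen on 3. Aoki wins 6–3.
Aoki vs Weber: 6 to 3, Aoki.
Aoki vs Zhou: 3+1+1 = 5 for Aoki, 4 for Zhou — Aoki by 5–4.
Gupta vs Kwan: Gupta is ranked higher on 3+2+1 = 6 ballots, Kwan on 3. Gupta wins 6–3.
Gupta vs Janssen: Gupta preferred on 3+2 = 5 ballots; Gupta wins 5–4.
Gupta vs Weber: 2 to 7, Weber.
Gupta vs Zhou: 2+1 = 3 for Gupta, 6 for Zhou — Zhou by 6–3.
Kwan vs Janssen: Kwan preferred on 2+1 = 3 ballots; Janssen wins 6–3.
Kwan vs Weber: Kwan preferred on 2+1 = 3 ballots; Weber wins 6–3.
Kwan vs Zhou: Kwan is ranked higher on 1 ballot, Zhou on 8. Zhou wins 8–1.
Janssen vs Weber: Janssen preferred on 2+2 = 4 ballots; Weber wins 5–4.
Janssen vs Zhou: 1+1 = 2 for Janssen, 7 for Zhou — Zhou by 7–2.
Weber vs Zhou: Weber preferred on 1+1 = 2 ballots; Zhou wins 7–2.
Only Aoki has no losses; Aoki is the Condorcet winner.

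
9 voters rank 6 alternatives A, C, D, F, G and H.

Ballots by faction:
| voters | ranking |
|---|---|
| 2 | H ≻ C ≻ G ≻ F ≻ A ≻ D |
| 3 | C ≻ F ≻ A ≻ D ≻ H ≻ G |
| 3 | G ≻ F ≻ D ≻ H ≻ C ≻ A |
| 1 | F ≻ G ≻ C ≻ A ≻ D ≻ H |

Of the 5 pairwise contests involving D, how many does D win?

D against each rival (9 voters):
D vs A: 3 for D, 6 for A — A by 6–3.
D vs C: D is ranked higher on 3 ballots, C on 6. C wins 6–3.
D vs F: F wins 9–0.
D vs G: G, 6–3.
D–H: D 7–2.
D beats H; loses to A, C, F, G — 1 pairwise win.

1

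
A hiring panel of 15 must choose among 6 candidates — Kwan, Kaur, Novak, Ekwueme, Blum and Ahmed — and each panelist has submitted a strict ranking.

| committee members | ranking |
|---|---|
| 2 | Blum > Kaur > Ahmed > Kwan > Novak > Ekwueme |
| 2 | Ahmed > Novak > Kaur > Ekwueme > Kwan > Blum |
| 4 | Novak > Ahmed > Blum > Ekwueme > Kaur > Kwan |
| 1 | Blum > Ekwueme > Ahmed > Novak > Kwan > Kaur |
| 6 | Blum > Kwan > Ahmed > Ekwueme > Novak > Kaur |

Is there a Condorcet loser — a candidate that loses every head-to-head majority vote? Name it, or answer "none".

none

Head-to-head results (15 committee members):
Kwan vs Kaur: Kaur wins 8–7.
Kwan vs Novak: Kwan, 8–7.
Kwan vs Ekwueme: 2+6 = 8 for Kwan, 7 for Ekwueme — Kwan by 8–7.
Kwan vs Blum: Blum wins 13–2.
Kwan vs Ahmed: 6 to 9, Ahmed.
Kaur–Novak: Novak 13–2.
Kaur vs Ekwueme: 4 to 11, Ekwueme.
Kaur vs Blum: Blum wins 13–2.
Kaur vs Ahmed: Ahmed, 13–2.
Novak vs Ekwueme: Novak, 8–7.
Novak–Blum: Blum 9–6.
Novak–Ahmed: Ahmed 11–4.
Ekwueme vs Blum: Ekwueme preferred on 2 ballots; Blum wins 13–2.
Ekwueme vs Ahmed: 1 for Ekwueme, 14 for Ahmed — Ahmed by 14–1.
Blum–Ahmed: Blum 9–6.
Each candidate has at least one pairwise win (Kwan beats Novak; Kaur beats Kwan; Novak beats Kaur; Ekwueme beats Kaur; Blum beats Kwan; Ahmed beats Kwan) — no Condorcet loser.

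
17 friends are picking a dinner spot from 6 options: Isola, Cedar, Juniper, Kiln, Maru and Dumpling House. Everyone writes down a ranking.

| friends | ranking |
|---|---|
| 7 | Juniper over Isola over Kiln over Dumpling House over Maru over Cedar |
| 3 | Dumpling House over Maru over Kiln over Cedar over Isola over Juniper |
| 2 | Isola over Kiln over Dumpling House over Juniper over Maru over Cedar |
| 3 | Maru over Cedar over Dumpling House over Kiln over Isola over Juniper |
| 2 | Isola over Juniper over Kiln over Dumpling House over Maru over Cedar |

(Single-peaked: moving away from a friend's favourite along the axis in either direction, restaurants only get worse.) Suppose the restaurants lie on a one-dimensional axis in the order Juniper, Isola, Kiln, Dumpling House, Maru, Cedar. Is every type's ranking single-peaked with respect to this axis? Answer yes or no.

yes

Axis positions: Juniper=1, Isola=2, Kiln=3, Dumpling House=4, Maru=5, Cedar=6.
Type 1 (peak Juniper at position 1): ranking walks positions 1-2-3-4-5-6, expanding outward from the peak — single-peaked.
Type 2 (peak Dumpling House at position 4): ranking walks positions 4-5-3-6-2-1, expanding outward from the peak — single-peaked.
Type 3 (peak Isola at position 2): ranking walks positions 2-3-4-1-5-6, expanding outward from the peak — single-peaked.
Type 4 (peak Maru at position 5): ranking walks positions 5-6-4-3-2-1, expanding outward from the peak — single-peaked.
Type 5 (peak Isola at position 2): ranking walks positions 2-1-3-4-5-6, expanding outward from the peak — single-peaked.
Every ranking is single-peaked on this axis.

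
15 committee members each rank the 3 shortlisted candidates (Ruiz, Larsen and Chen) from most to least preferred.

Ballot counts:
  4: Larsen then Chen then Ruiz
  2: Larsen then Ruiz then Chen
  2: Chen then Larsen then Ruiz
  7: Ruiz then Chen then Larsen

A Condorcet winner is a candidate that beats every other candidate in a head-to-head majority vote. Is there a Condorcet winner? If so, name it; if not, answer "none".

Check each pair by majority over 15 ballots:
Ruiz vs Larsen: Ruiz preferred on 7 ballots; Larsen wins 8–7.
Ruiz vs Chen: 2+7 = 9 for Ruiz, 6 for Chen — Ruiz by 9–6.
Larsen vs Chen: 6 to 9, Chen.
Every candidate loses at least once (Ruiz loses to Larsen; Larsen loses to Chen; Chen loses to Ruiz). The majority relation contains the cycle Ruiz > Chen > Larsen > Ruiz, so there is no Condorcet winner.

none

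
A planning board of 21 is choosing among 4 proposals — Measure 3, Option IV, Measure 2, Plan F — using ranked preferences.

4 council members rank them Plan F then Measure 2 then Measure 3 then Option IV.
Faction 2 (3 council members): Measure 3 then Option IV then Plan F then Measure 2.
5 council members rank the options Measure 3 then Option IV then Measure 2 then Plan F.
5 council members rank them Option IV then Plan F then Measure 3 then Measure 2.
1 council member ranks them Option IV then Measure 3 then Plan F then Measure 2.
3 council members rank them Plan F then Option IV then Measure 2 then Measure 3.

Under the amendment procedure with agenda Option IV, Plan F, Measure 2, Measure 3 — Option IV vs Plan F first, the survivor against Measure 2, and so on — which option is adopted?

Measure 3

Round 1: Option IV vs Plan F — 14–7, Option IV advances.
Round 2: Option IV vs Measure 2 — 17–4, Option IV advances.
Round 3: Option IV vs Measure 3 — 9–12, Measure 3 advances.
The agenda winner is Measure 3.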